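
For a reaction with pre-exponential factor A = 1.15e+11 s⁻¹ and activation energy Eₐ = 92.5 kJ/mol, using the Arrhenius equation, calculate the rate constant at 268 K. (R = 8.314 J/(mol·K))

1.07e-07 s⁻¹

Step 1: Use the Arrhenius equation: k = A × exp(-Eₐ/RT)
Step 2: Convert Eₐ to J/mol: 92.5 kJ/mol = 92500 J/mol
Step 3: Calculate the exponent: -Eₐ/(RT) = -92500/(8.314 × 268) = -41.51422
Step 4: k = 1.15e+11 × exp(-41.51422)
Step 5: k = 1.15e+11 × 9.34552e-19 = 1.0747e-07 s⁻¹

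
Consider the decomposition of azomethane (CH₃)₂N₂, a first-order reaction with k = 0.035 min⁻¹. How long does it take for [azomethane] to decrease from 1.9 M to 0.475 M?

39.61 min

Step 1: For first-order: t = ln([azomethane]₀/[azomethane])/k
Step 2: t = ln(1.9/0.475)/0.035
Step 3: t = ln(4)/0.035
Step 4: t = 1.386/0.035 = 39.61 min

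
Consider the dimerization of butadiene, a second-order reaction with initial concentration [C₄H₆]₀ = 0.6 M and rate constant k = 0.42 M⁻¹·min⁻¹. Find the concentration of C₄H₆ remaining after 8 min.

0.1989 M

Step 1: For a second-order reaction: 1/[C₄H₆] = 1/[C₄H₆]₀ + kt
Step 2: 1/[C₄H₆] = 1/0.6 + 0.42 × 8
Step 3: 1/[C₄H₆] = 1.667 + 3.36 = 5.027
Step 4: [C₄H₆] = 1/5.027 = 0.1989 M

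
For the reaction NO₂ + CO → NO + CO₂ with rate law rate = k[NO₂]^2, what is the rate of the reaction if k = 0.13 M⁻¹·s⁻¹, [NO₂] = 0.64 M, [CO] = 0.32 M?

0.05325 M/s

Step 1: The rate law is rate = k[NO₂]^2
Step 2: Note that the rate does not depend on [CO] (zero order in CO).
Step 3: rate = 0.13 × (0.64)^2 = 0.053248 M/s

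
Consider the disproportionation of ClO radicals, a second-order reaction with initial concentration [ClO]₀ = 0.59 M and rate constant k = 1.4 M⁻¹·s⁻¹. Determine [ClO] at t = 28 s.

0.02445 M

Step 1: For a second-order reaction: 1/[ClO] = 1/[ClO]₀ + kt
Step 2: 1/[ClO] = 1/0.59 + 1.4 × 28
Step 3: 1/[ClO] = 1.695 + 39.2 = 40.89
Step 4: [ClO] = 1/40.89 = 0.02445 M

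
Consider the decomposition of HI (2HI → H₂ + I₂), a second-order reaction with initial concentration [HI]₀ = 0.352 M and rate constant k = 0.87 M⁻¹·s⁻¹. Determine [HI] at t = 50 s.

0.02158 M

Step 1: For a second-order reaction: 1/[HI] = 1/[HI]₀ + kt
Step 2: 1/[HI] = 1/0.352 + 0.87 × 50
Step 3: 1/[HI] = 2.841 + 43.5 = 46.34
Step 4: [HI] = 1/46.34 = 0.02158 M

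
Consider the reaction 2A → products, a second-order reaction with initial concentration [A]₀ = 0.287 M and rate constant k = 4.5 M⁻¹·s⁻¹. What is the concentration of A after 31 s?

0.006994 M

Step 1: For a second-order reaction: 1/[A] = 1/[A]₀ + kt
Step 2: 1/[A] = 1/0.287 + 4.5 × 31
Step 3: 1/[A] = 3.484 + 139.5 = 143
Step 4: [A] = 1/143 = 0.006994 M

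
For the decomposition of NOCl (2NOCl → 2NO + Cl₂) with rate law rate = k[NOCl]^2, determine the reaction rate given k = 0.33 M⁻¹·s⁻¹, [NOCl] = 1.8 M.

1.069 M/s

Step 1: Identify the rate law: rate = k[NOCl]^2
Step 2: Substitute values: rate = 0.33 × (1.8)^2
Step 3: Calculate: rate = 0.33 × 3.24 = 1.0692 M/s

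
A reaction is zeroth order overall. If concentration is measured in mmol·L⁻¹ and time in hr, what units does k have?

mmol·L⁻¹·hr⁻¹

Step 1: For overall order n, rate = k × (concentration)^n.
Step 2: Rate has units mmol·L⁻¹·hr⁻¹; concentration term has units (mmol·L⁻¹)^0.
Step 3: k = rate / (concentration)^n, so units of k = (mmol·L⁻¹)^(1-0)·hr⁻¹ = mmol·L⁻¹·hr⁻¹.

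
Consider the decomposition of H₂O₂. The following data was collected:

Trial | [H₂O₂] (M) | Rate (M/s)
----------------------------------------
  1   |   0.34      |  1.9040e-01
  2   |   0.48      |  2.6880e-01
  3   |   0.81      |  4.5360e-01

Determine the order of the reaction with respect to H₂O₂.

first order (1)

Step 1: Compare trials to find order n where rate₂/rate₁ = ([H₂O₂]₂/[H₂O₂]₁)^n
Step 2: rate₂/rate₁ = 2.6880e-01/1.9040e-01 = 1.412
Step 3: [H₂O₂]₂/[H₂O₂]₁ = 0.48/0.34 = 1.412
Step 4: n = ln(1.412)/ln(1.412) = 1.00 ≈ 1
Step 5: The reaction is first order in H₂O₂.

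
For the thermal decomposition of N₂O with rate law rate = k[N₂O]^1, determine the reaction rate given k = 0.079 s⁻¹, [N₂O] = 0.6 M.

0.0474 M/s

Step 1: Identify the rate law: rate = k[N₂O]^1
Step 2: Substitute values: rate = 0.079 × (0.6)^1
Step 3: Calculate: rate = 0.079 × 0.6 = 0.0474 M/s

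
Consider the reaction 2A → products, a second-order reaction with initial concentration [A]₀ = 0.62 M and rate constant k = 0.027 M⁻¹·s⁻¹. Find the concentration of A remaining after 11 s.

0.5236 M

Step 1: For a second-order reaction: 1/[A] = 1/[A]₀ + kt
Step 2: 1/[A] = 1/0.62 + 0.027 × 11
Step 3: 1/[A] = 1.613 + 0.297 = 1.91
Step 4: [A] = 1/1.91 = 0.5236 M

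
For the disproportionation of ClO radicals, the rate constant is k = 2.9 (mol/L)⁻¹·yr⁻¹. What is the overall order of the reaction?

second order (2)

Step 1: The units of k for an nth-order reaction are (concentration)^(1-n)·(time)⁻¹.
Step 2: Here k has units (mol/L)⁻¹·yr⁻¹, so the concentration exponent is -1.
Step 3: 1 - n = -1 ⇒ n = 2. The reaction is second order.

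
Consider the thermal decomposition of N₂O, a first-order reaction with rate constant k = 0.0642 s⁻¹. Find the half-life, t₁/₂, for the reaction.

10.8 s

Step 1: For a first-order reaction, t₁/₂ = ln(2)/k
Step 2: t₁/₂ = ln(2)/0.0642
Step 3: t₁/₂ = 0.6931/0.0642 = 10.8 s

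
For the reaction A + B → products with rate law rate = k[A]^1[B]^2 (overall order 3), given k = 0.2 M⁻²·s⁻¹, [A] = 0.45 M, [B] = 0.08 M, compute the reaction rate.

0.000576 M/s

Step 1: The rate law is rate = k[A]^1[B]^2, overall order = 1+2 = 3
Step 2: Substitute values: rate = 0.2 × (0.45)^1 × (0.08)^2
Step 3: rate = 0.2 × 0.45 × 0.0064 = 0.000576 M/s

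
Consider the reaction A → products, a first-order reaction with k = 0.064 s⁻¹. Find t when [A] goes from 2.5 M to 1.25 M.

10.83 s

Step 1: For first-order: t = ln([A]₀/[A])/k
Step 2: t = ln(2.5/1.25)/0.064
Step 3: t = ln(2)/0.064
Step 4: t = 0.6931/0.064 = 10.83 s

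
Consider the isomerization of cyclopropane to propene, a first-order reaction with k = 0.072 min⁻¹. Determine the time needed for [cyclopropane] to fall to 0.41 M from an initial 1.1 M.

13.71 min

Step 1: For first-order: t = ln([cyclopropane]₀/[cyclopropane])/k
Step 2: t = ln(1.1/0.41)/0.072
Step 3: t = ln(2.683)/0.072
Step 4: t = 0.9869/0.072 = 13.71 min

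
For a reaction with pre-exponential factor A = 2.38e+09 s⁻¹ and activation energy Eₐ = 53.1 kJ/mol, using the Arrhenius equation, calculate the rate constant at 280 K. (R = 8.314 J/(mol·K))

2.95e-01 s⁻¹

Step 1: Use the Arrhenius equation: k = A × exp(-Eₐ/RT)
Step 2: Convert Eₐ to J/mol: 53.1 kJ/mol = 53100 J/mol
Step 3: Calculate the exponent: -Eₐ/(RT) = -53100/(8.314 × 280) = -22.81006
Step 4: k = 2.38e+09 × exp(-22.81006)
Step 5: k = 2.38e+09 × 1.24084e-10 = 2.9532e-01 s⁻¹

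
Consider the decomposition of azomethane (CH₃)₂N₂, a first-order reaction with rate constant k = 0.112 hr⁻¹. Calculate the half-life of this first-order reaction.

6.189 hr

Step 1: For a first-order reaction, t₁/₂ = ln(2)/k
Step 2: t₁/₂ = ln(2)/0.112
Step 3: t₁/₂ = 0.6931/0.112 = 6.189 hr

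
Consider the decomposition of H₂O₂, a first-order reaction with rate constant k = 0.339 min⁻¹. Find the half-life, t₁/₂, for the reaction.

2.045 min

Step 1: For a first-order reaction, t₁/₂ = ln(2)/k
Step 2: t₁/₂ = ln(2)/0.339
Step 3: t₁/₂ = 0.6931/0.339 = 2.045 min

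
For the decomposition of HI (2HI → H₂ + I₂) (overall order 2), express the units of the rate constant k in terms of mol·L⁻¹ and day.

(mol·L⁻¹)⁻¹·day⁻¹

Step 1: For overall order n, rate = k × (concentration)^n.
Step 2: Rate has units mol·L⁻¹·day⁻¹; concentration term has units (mol·L⁻¹)^2.
Step 3: k = rate / (concentration)^n, so units of k = (mol·L⁻¹)^(1-2)·day⁻¹ = (mol·L⁻¹)⁻¹·day⁻¹.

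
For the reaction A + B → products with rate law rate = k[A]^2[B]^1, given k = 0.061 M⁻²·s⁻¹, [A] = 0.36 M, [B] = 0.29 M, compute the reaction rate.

0.002293 M/s

Step 1: The rate law is rate = k[A]^2[B]^1
Step 2: Substitute: rate = 0.061 × (0.36)^2 × (0.29)^1
Step 3: rate = 0.061 × 0.1296 × 0.29 = 0.00229262 M/s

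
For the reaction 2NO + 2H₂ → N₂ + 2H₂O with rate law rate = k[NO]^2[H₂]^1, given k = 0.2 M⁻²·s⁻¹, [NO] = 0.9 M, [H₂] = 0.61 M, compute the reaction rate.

0.09882 M/s

Step 1: The rate law is rate = k[NO]^2[H₂]^1
Step 2: Substitute: rate = 0.2 × (0.9)^2 × (0.61)^1
Step 3: rate = 0.2 × 0.81 × 0.61 = 0.09882 M/s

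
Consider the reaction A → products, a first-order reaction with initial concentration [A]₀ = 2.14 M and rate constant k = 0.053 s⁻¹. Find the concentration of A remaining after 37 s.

0.3011 M

Step 1: For a first-order reaction: [A] = [A]₀ × e^(-kt)
Step 2: [A] = 2.14 × e^(-0.053 × 37)
Step 3: [A] = 2.14 × e^(-1.961)
Step 4: [A] = 2.14 × 0.140718 = 0.3011 M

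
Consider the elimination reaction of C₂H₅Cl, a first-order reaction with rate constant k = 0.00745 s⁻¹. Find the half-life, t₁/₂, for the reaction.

93.04 s

Step 1: For a first-order reaction, t₁/₂ = ln(2)/k
Step 2: t₁/₂ = ln(2)/0.00745
Step 3: t₁/₂ = 0.6931/0.00745 = 93.04 s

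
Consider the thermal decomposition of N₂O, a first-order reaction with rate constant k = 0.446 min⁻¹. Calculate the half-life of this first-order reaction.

1.554 min

Step 1: For a first-order reaction, t₁/₂ = ln(2)/k
Step 2: t₁/₂ = ln(2)/0.446
Step 3: t₁/₂ = 0.6931/0.446 = 1.554 min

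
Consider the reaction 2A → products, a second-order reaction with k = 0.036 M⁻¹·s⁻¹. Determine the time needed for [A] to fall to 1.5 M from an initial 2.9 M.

8.94 s

Step 1: For second-order: t = (1/[A] - 1/[A]₀)/k
Step 2: t = (1/1.5 - 1/2.9)/0.036
Step 3: t = (0.6667 - 0.3448)/0.036
Step 4: t = 0.3218/0.036 = 8.94 s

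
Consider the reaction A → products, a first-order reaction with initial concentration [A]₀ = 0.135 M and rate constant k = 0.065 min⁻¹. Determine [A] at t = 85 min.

0.0005381 M

Step 1: For a first-order reaction: [A] = [A]₀ × e^(-kt)
Step 2: [A] = 0.135 × e^(-0.065 × 85)
Step 3: [A] = 0.135 × e^(-5.525)
Step 4: [A] = 0.135 × 0.00398587 = 0.0005381 M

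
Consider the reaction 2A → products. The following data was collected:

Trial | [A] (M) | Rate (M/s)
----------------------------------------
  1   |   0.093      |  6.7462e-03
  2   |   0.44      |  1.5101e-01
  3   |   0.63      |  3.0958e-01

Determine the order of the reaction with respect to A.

second order (2)

Step 1: Compare trials to find order n where rate₂/rate₁ = ([A]₂/[A]₁)^n
Step 2: rate₂/rate₁ = 1.5101e-01/6.7462e-03 = 22.38
Step 3: [A]₂/[A]₁ = 0.44/0.093 = 4.731
Step 4: n = ln(22.38)/ln(4.731) = 2.00 ≈ 2
Step 5: The reaction is second order in A.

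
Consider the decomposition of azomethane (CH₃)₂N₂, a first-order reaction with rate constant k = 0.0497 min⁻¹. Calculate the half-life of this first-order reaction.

13.95 min

Step 1: For a first-order reaction, t₁/₂ = ln(2)/k
Step 2: t₁/₂ = ln(2)/0.0497
Step 3: t₁/₂ = 0.6931/0.0497 = 13.95 min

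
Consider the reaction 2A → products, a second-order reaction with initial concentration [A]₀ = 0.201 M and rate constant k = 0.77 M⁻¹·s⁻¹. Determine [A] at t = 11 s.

0.07438 M

Step 1: For a second-order reaction: 1/[A] = 1/[A]₀ + kt
Step 2: 1/[A] = 1/0.201 + 0.77 × 11
Step 3: 1/[A] = 4.975 + 8.47 = 13.45
Step 4: [A] = 1/13.45 = 0.07438 M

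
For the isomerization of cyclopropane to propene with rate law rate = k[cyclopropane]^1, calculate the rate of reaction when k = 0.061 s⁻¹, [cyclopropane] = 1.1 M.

0.0671 M/s

Step 1: Identify the rate law: rate = k[cyclopropane]^1
Step 2: Substitute values: rate = 0.061 × (1.1)^1
Step 3: Calculate: rate = 0.061 × 1.1 = 0.0671 M/s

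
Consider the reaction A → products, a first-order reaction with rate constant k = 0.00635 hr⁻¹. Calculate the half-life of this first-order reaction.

109.2 hr

Step 1: For a first-order reaction, t₁/₂ = ln(2)/k
Step 2: t₁/₂ = ln(2)/0.00635
Step 3: t₁/₂ = 0.6931/0.00635 = 109.2 hr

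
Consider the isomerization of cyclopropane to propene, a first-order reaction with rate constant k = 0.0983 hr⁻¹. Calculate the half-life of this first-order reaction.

7.051 hr

Step 1: For a first-order reaction, t₁/₂ = ln(2)/k
Step 2: t₁/₂ = ln(2)/0.0983
Step 3: t₁/₂ = 0.6931/0.0983 = 7.051 hr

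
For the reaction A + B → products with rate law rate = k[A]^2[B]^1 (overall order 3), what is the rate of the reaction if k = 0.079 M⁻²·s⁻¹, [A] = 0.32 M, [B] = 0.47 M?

0.003802 M/s

Step 1: The rate law is rate = k[A]^2[B]^1, overall order = 2+1 = 3
Step 2: Substitute values: rate = 0.079 × (0.32)^2 × (0.47)^1
Step 3: rate = 0.079 × 0.1024 × 0.47 = 0.00380211 M/s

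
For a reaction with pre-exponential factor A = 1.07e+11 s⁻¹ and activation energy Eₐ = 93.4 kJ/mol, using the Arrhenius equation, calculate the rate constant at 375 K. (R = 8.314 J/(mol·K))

1.04e-02 s⁻¹

Step 1: Use the Arrhenius equation: k = A × exp(-Eₐ/RT)
Step 2: Convert Eₐ to J/mol: 93.4 kJ/mol = 93400 J/mol
Step 3: Calculate the exponent: -Eₐ/(RT) = -93400/(8.314 × 375) = -29.95750
Step 4: k = 1.07e+11 × exp(-29.95750)
Step 5: k = 1.07e+11 × 9.76389e-14 = 1.0447e-02 s⁻¹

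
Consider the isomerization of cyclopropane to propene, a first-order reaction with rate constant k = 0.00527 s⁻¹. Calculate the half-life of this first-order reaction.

131.5 s

Step 1: For a first-order reaction, t₁/₂ = ln(2)/k
Step 2: t₁/₂ = ln(2)/0.00527
Step 3: t₁/₂ = 0.6931/0.00527 = 131.5 s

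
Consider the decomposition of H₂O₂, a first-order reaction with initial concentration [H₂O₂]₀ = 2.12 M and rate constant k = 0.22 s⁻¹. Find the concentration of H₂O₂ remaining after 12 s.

0.1513 M

Step 1: For a first-order reaction: [H₂O₂] = [H₂O₂]₀ × e^(-kt)
Step 2: [H₂O₂] = 2.12 × e^(-0.22 × 12)
Step 3: [H₂O₂] = 2.12 × e^(-2.64)
Step 4: [H₂O₂] = 2.12 × 0.0713613 = 0.1513 M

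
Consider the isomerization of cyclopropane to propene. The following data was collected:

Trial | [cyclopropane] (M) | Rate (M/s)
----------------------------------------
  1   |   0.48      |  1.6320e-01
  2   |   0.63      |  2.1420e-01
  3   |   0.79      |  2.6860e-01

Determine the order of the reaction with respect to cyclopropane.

first order (1)

Step 1: Compare trials to find order n where rate₂/rate₁ = ([cyclopropane]₂/[cyclopropane]₁)^n
Step 2: rate₂/rate₁ = 2.1420e-01/1.6320e-01 = 1.312
Step 3: [cyclopropane]₂/[cyclopropane]₁ = 0.63/0.48 = 1.312
Step 4: n = ln(1.312)/ln(1.312) = 1.00 ≈ 1
Step 5: The reaction is first order in cyclopropane.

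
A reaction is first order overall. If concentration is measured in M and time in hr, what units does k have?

hr⁻¹

Step 1: For overall order n, rate = k × (concentration)^n.
Step 2: Rate has units M·hr⁻¹; concentration term has units M^1.
Step 3: k = rate / (concentration)^n, so units of k = M^(1-1)·hr⁻¹ = hr⁻¹.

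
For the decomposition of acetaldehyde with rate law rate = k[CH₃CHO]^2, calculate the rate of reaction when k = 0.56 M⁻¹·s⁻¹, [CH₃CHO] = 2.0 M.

2.24 M/s

Step 1: Identify the rate law: rate = k[CH₃CHO]^2
Step 2: Substitute values: rate = 0.56 × (2.0)^2
Step 3: Calculate: rate = 0.56 × 4 = 2.24 M/s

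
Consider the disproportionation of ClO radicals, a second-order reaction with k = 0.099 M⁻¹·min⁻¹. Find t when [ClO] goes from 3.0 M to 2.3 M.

1.025 min

Step 1: For second-order: t = (1/[ClO] - 1/[ClO]₀)/k
Step 2: t = (1/2.3 - 1/3.0)/0.099
Step 3: t = (0.4348 - 0.3333)/0.099
Step 4: t = 0.1014/0.099 = 1.025 min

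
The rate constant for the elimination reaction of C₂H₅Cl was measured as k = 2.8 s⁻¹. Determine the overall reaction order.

first order (1)

Step 1: The units of k for an nth-order reaction are (concentration)^(1-n)·(time)⁻¹.
Step 2: Here k has units s⁻¹, so the concentration exponent is 0.
Step 3: 1 - n = 0 ⇒ n = 1. The reaction is first order.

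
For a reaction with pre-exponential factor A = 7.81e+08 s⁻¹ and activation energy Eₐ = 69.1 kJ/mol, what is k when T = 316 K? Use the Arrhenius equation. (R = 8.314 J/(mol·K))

2.95e-03 s⁻¹

Step 1: Use the Arrhenius equation: k = A × exp(-Eₐ/RT)
Step 2: Convert Eₐ to J/mol: 69.1 kJ/mol = 69100 J/mol
Step 3: Calculate the exponent: -Eₐ/(RT) = -69100/(8.314 × 316) = -26.30153
Step 4: k = 7.81e+08 × exp(-26.30153)
Step 5: k = 7.81e+08 × 3.77912e-12 = 2.9515e-03 s⁻¹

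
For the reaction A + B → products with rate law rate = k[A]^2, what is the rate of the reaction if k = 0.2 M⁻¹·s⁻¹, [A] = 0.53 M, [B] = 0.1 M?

0.05618 M/s

Step 1: The rate law is rate = k[A]^2
Step 2: Note that the rate does not depend on [B] (zero order in B).
Step 3: rate = 0.2 × (0.53)^2 = 0.05618 M/s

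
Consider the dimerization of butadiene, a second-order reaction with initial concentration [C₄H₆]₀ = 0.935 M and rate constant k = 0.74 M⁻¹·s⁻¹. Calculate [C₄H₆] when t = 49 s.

0.02679 M

Step 1: For a second-order reaction: 1/[C₄H₆] = 1/[C₄H₆]₀ + kt
Step 2: 1/[C₄H₆] = 1/0.935 + 0.74 × 49
Step 3: 1/[C₄H₆] = 1.07 + 36.26 = 37.33
Step 4: [C₄H₆] = 1/37.33 = 0.02679 M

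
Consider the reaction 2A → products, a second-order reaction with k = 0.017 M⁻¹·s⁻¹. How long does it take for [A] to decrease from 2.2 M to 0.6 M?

71.3 s

Step 1: For second-order: t = (1/[A] - 1/[A]₀)/k
Step 2: t = (1/0.6 - 1/2.2)/0.017
Step 3: t = (1.667 - 0.4545)/0.017
Step 4: t = 1.212/0.017 = 71.3 s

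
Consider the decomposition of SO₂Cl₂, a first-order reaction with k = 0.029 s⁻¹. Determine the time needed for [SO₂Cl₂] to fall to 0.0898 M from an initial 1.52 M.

97.55 s

Step 1: For first-order: t = ln([SO₂Cl₂]₀/[SO₂Cl₂])/k
Step 2: t = ln(1.52/0.0898)/0.029
Step 3: t = ln(16.93)/0.029
Step 4: t = 2.829/0.029 = 97.55 s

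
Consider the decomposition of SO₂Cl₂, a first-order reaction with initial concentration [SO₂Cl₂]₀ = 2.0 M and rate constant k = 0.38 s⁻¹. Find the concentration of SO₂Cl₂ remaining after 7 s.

0.1399 M

Step 1: For a first-order reaction: [SO₂Cl₂] = [SO₂Cl₂]₀ × e^(-kt)
Step 2: [SO₂Cl₂] = 2.0 × e^(-0.38 × 7)
Step 3: [SO₂Cl₂] = 2.0 × e^(-2.66)
Step 4: [SO₂Cl₂] = 2.0 × 0.0699482 = 0.1399 M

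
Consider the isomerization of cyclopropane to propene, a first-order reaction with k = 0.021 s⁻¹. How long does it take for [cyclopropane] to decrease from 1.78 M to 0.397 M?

71.45 s

Step 1: For first-order: t = ln([cyclopropane]₀/[cyclopropane])/k
Step 2: t = ln(1.78/0.397)/0.021
Step 3: t = ln(4.484)/0.021
Step 4: t = 1.5/0.021 = 71.45 s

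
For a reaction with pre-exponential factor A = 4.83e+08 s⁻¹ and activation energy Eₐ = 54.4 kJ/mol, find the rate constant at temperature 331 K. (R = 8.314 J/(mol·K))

1.26e+00 s⁻¹

Step 1: Use the Arrhenius equation: k = A × exp(-Eₐ/RT)
Step 2: Convert Eₐ to J/mol: 54.4 kJ/mol = 54400 J/mol
Step 3: Calculate the exponent: -Eₐ/(RT) = -54400/(8.314 × 331) = -19.76792
Step 4: k = 4.83e+08 × exp(-19.76792)
Step 5: k = 4.83e+08 × 2.59957e-09 = 1.2556e+00 s⁻¹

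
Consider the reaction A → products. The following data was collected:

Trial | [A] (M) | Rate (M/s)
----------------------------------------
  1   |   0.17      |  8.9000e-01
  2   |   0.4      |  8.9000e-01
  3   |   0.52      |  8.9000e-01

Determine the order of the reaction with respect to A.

zeroth order (0)

Step 1: Compare trials - when concentration changes, rate stays constant.
Step 2: rate₂/rate₁ = 8.9000e-01/8.9000e-01 = 1
Step 3: [A]₂/[A]₁ = 0.4/0.17 = 2.353
Step 4: Since rate ratio ≈ (conc ratio)^0, the reaction is zeroth order.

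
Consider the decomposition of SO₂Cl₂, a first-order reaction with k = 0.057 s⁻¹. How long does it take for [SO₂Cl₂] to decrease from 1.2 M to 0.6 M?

12.16 s

Step 1: For first-order: t = ln([SO₂Cl₂]₀/[SO₂Cl₂])/k
Step 2: t = ln(1.2/0.6)/0.057
Step 3: t = ln(2)/0.057
Step 4: t = 0.6931/0.057 = 12.16 s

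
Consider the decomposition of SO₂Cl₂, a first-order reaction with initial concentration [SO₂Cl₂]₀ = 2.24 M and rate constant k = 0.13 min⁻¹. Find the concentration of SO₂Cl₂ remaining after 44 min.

0.007347 M

Step 1: For a first-order reaction: [SO₂Cl₂] = [SO₂Cl₂]₀ × e^(-kt)
Step 2: [SO₂Cl₂] = 2.24 × e^(-0.13 × 44)
Step 3: [SO₂Cl₂] = 2.24 × e^(-5.72)
Step 4: [SO₂Cl₂] = 2.24 × 0.00327971 = 0.007347 M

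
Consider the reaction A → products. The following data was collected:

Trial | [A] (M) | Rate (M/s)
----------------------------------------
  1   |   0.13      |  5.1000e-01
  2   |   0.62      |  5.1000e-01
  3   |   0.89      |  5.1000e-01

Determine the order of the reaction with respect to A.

zeroth order (0)

Step 1: Compare trials - when concentration changes, rate stays constant.
Step 2: rate₂/rate₁ = 5.1000e-01/5.1000e-01 = 1
Step 3: [A]₂/[A]₁ = 0.62/0.13 = 4.769
Step 4: Since rate ratio ≈ (conc ratio)^0, the reaction is zeroth order.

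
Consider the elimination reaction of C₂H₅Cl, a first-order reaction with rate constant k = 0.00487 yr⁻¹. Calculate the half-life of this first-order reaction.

142.3 yr

Step 1: For a first-order reaction, t₁/₂ = ln(2)/k
Step 2: t₁/₂ = ln(2)/0.00487
Step 3: t₁/₂ = 0.6931/0.00487 = 142.3 yr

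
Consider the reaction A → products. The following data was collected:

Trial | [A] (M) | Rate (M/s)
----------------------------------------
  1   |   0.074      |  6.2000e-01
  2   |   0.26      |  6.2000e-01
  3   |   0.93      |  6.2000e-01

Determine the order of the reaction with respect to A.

zeroth order (0)

Step 1: Compare trials - when concentration changes, rate stays constant.
Step 2: rate₂/rate₁ = 6.2000e-01/6.2000e-01 = 1
Step 3: [A]₂/[A]₁ = 0.26/0.074 = 3.514
Step 4: Since rate ratio ≈ (conc ratio)^0, the reaction is zeroth order.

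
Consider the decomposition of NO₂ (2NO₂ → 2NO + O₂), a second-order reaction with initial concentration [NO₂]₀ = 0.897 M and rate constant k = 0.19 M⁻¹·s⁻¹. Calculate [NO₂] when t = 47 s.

0.09955 M

Step 1: For a second-order reaction: 1/[NO₂] = 1/[NO₂]₀ + kt
Step 2: 1/[NO₂] = 1/0.897 + 0.19 × 47
Step 3: 1/[NO₂] = 1.115 + 8.93 = 10.04
Step 4: [NO₂] = 1/10.04 = 0.09955 M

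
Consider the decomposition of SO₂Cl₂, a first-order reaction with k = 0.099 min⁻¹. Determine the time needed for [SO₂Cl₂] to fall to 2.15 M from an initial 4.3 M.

7.001 min

Step 1: For first-order: t = ln([SO₂Cl₂]₀/[SO₂Cl₂])/k
Step 2: t = ln(4.3/2.15)/0.099
Step 3: t = ln(2)/0.099
Step 4: t = 0.6931/0.099 = 7.001 min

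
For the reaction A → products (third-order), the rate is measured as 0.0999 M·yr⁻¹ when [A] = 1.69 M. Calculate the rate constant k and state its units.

0.0207 M⁻²·yr⁻¹

Step 1: rate = k[A]^3, so k = rate / [A]^3.
Step 2: k = 0.0999 / (1.69)^3 = 0.0999 / 4.827.
Step 3: k = 0.0207 M⁻²·yr⁻¹.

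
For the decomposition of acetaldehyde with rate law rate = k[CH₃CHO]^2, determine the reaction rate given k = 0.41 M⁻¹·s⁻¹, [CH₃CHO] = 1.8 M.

1.328 M/s

Step 1: Identify the rate law: rate = k[CH₃CHO]^2
Step 2: Substitute values: rate = 0.41 × (1.8)^2
Step 3: Calculate: rate = 0.41 × 3.24 = 1.3284 M/s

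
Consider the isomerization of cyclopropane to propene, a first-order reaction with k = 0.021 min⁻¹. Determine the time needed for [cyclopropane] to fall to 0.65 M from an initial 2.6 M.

66.01 min

Step 1: For first-order: t = ln([cyclopropane]₀/[cyclopropane])/k
Step 2: t = ln(2.6/0.65)/0.021
Step 3: t = ln(4)/0.021
Step 4: t = 1.386/0.021 = 66.01 min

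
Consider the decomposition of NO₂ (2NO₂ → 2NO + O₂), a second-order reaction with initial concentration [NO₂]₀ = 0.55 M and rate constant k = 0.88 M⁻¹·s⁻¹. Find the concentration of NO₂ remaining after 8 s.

0.1129 M

Step 1: For a second-order reaction: 1/[NO₂] = 1/[NO₂]₀ + kt
Step 2: 1/[NO₂] = 1/0.55 + 0.88 × 8
Step 3: 1/[NO₂] = 1.818 + 7.04 = 8.858
Step 4: [NO₂] = 1/8.858 = 0.1129 M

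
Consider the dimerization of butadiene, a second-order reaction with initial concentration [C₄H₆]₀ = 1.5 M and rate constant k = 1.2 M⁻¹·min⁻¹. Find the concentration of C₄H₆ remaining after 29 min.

0.0282 M

Step 1: For a second-order reaction: 1/[C₄H₆] = 1/[C₄H₆]₀ + kt
Step 2: 1/[C₄H₆] = 1/1.5 + 1.2 × 29
Step 3: 1/[C₄H₆] = 0.6667 + 34.8 = 35.47
Step 4: [C₄H₆] = 1/35.47 = 0.0282 M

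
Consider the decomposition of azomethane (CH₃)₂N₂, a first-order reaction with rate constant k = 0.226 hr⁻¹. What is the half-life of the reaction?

3.067 hr

Step 1: For a first-order reaction, t₁/₂ = ln(2)/k
Step 2: t₁/₂ = ln(2)/0.226
Step 3: t₁/₂ = 0.6931/0.226 = 3.067 hr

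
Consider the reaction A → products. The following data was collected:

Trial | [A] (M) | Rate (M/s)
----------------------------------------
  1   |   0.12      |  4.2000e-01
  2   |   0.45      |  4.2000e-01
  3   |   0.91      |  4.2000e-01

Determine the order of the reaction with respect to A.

zeroth order (0)

Step 1: Compare trials - when concentration changes, rate stays constant.
Step 2: rate₂/rate₁ = 4.2000e-01/4.2000e-01 = 1
Step 3: [A]₂/[A]₁ = 0.45/0.12 = 3.75
Step 4: Since rate ratio ≈ (conc ratio)^0, the reaction is zeroth order.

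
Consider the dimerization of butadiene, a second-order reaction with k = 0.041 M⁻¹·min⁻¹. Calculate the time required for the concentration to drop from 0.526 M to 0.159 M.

107 min

Step 1: For second-order: t = (1/[C₄H₆] - 1/[C₄H₆]₀)/k
Step 2: t = (1/0.159 - 1/0.526)/0.041
Step 3: t = (6.289 - 1.901)/0.041
Step 4: t = 4.388/0.041 = 107 min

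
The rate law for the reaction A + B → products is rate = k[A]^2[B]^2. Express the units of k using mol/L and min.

(mol/L)⁻³·min⁻¹

Step 1: Overall order = 2 + 2 = 4.
Step 2: rate has units mol/L·min⁻¹; [A]^2[B]^2 has units (mol/L)^4.
Step 3: k = rate/([A]^2[B]^2), so units of k = (mol/L)^(1-4)·min⁻¹ = (mol/L)⁻³·min⁻¹.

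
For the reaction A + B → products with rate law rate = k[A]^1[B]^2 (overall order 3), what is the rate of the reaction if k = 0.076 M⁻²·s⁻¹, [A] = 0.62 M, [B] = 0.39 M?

0.007167 M/s

Step 1: The rate law is rate = k[A]^1[B]^2, overall order = 1+2 = 3
Step 2: Substitute values: rate = 0.076 × (0.62)^1 × (0.39)^2
Step 3: rate = 0.076 × 0.62 × 0.1521 = 0.00716695 M/s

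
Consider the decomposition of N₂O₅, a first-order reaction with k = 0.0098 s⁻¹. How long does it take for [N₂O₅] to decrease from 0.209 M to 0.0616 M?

124.7 s

Step 1: For first-order: t = ln([N₂O₅]₀/[N₂O₅])/k
Step 2: t = ln(0.209/0.0616)/0.0098
Step 3: t = ln(3.393)/0.0098
Step 4: t = 1.222/0.0098 = 124.7 s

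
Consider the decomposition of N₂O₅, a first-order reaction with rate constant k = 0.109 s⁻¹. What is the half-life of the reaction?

6.359 s

Step 1: For a first-order reaction, t₁/₂ = ln(2)/k
Step 2: t₁/₂ = ln(2)/0.109
Step 3: t₁/₂ = 0.6931/0.109 = 6.359 s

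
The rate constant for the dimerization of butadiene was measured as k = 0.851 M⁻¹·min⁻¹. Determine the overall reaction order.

second order (2)

Step 1: The units of k for an nth-order reaction are (concentration)^(1-n)·(time)⁻¹.
Step 2: Here k has units M⁻¹·min⁻¹, so the concentration exponent is -1.
Step 3: 1 - n = -1 ⇒ n = 2. The reaction is second order.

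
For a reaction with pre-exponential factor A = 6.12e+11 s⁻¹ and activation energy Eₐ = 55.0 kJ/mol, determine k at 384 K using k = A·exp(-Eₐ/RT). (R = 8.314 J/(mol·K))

2.02e+04 s⁻¹

Step 1: Use the Arrhenius equation: k = A × exp(-Eₐ/RT)
Step 2: Convert Eₐ to J/mol: 55.0 kJ/mol = 55000 J/mol
Step 3: Calculate the exponent: -Eₐ/(RT) = -55000/(8.314 × 384) = -17.22747
Step 4: k = 6.12e+11 × exp(-17.22747)
Step 5: k = 6.12e+11 × 3.29765e-08 = 2.0182e+04 s⁻¹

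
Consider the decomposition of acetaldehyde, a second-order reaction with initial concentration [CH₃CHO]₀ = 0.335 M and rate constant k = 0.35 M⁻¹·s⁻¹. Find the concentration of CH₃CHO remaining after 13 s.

0.1327 M

Step 1: For a second-order reaction: 1/[CH₃CHO] = 1/[CH₃CHO]₀ + kt
Step 2: 1/[CH₃CHO] = 1/0.335 + 0.35 × 13
Step 3: 1/[CH₃CHO] = 2.985 + 4.55 = 7.535
Step 4: [CH₃CHO] = 1/7.535 = 0.1327 M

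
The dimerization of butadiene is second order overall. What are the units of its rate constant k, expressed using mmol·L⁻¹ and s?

(mmol·L⁻¹)⁻¹·s⁻¹

Step 1: For overall order n, rate = k × (concentration)^n.
Step 2: Rate has units mmol·L⁻¹·s⁻¹; concentration term has units (mmol·L⁻¹)^2.
Step 3: k = rate / (concentration)^n, so units of k = (mmol·L⁻¹)^(1-2)·s⁻¹ = (mmol·L⁻¹)⁻¹·s⁻¹.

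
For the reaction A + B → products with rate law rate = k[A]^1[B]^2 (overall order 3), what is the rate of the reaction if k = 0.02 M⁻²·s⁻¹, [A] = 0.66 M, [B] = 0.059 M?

4.595e-05 M/s

Step 1: The rate law is rate = k[A]^1[B]^2, overall order = 1+2 = 3
Step 2: Substitute values: rate = 0.02 × (0.66)^1 × (0.059)^2
Step 3: rate = 0.02 × 0.66 × 0.003481 = 4.59492e-05 M/s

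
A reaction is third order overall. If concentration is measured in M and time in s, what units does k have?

M⁻²·s⁻¹

Step 1: For overall order n, rate = k × (concentration)^n.
Step 2: Rate has units M·s⁻¹; concentration term has units M^3.
Step 3: k = rate / (concentration)^n, so units of k = M^(1-3)·s⁻¹ = M⁻²·s⁻¹.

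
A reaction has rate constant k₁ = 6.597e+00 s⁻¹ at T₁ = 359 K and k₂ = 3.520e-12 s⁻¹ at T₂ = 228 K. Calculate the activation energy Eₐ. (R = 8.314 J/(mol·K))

146.8 kJ/mol

Step 1: Use the two-temperature Arrhenius form: ln(k₂/k₁) = -Eₐ/R × (1/T₂ - 1/T₁)
Step 2: ln(k₂/k₁) = ln(3.520e-12/6.597e+00) = ln(5.33576e-13) = -28.2592
Step 3: 1/T₂ - 1/T₁ = 1/228 - 1/359 = 1.600450e-03 K⁻¹
Step 4: Eₐ = -R × ln(k₂/k₁) / (1/T₂ - 1/T₁) = -8.314 × -28.2592 / 1.600450e-03
Step 5: Eₐ = 1.4680e+05 J/mol = 146.8 kJ/mol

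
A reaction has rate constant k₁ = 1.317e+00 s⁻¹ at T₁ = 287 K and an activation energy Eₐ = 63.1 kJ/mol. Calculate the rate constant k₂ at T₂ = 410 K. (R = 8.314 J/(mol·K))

3.673e+03 s⁻¹

Step 1: Use the two-temperature Arrhenius form: ln(k₂/k₁) = -Eₐ/R × (1/T₂ - 1/T₁)
Step 2: Convert Eₐ to J/mol: 63.1 kJ/mol = 63100 J/mol
Step 3: 1/T₂ - 1/T₁ = 1/410 - 1/287 = -1.045296e-03 K⁻¹
Step 4: ln(k₂/k₁) = -63100/8.314 × -1.045296e-03 = 7.93339
Step 5: k₂ = k₁ × exp(7.93339) = 1.317e+00 × 2.78887e+03 = 3.673e+03 s⁻¹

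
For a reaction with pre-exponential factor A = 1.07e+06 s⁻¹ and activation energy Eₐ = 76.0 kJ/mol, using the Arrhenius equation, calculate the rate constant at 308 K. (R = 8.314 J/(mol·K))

1.38e-07 s⁻¹

Step 1: Use the Arrhenius equation: k = A × exp(-Eₐ/RT)
Step 2: Convert Eₐ to J/mol: 76.0 kJ/mol = 76000 J/mol
Step 3: Calculate the exponent: -Eₐ/(RT) = -76000/(8.314 × 308) = -29.67925
Step 4: k = 1.07e+06 × exp(-29.67925)
Step 5: k = 1.07e+06 × 1.28963e-13 = 1.3799e-07 s⁻¹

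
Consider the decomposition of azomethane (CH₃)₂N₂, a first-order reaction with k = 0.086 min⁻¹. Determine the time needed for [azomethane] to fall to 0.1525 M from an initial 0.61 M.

16.12 min

Step 1: For first-order: t = ln([azomethane]₀/[azomethane])/k
Step 2: t = ln(0.61/0.1525)/0.086
Step 3: t = ln(4)/0.086
Step 4: t = 1.386/0.086 = 16.12 min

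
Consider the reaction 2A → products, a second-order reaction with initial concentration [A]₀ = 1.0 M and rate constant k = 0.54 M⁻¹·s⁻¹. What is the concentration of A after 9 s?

0.1706 M

Step 1: For a second-order reaction: 1/[A] = 1/[A]₀ + kt
Step 2: 1/[A] = 1/1.0 + 0.54 × 9
Step 3: 1/[A] = 1 + 4.86 = 5.86
Step 4: [A] = 1/5.86 = 0.1706 M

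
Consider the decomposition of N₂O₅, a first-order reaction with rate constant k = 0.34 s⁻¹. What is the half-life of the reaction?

2.039 s

Step 1: For a first-order reaction, t₁/₂ = ln(2)/k
Step 2: t₁/₂ = ln(2)/0.34
Step 3: t₁/₂ = 0.6931/0.34 = 2.039 s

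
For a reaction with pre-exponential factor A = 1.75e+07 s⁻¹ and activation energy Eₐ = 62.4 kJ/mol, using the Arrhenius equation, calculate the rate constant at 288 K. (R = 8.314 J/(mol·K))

8.42e-05 s⁻¹

Step 1: Use the Arrhenius equation: k = A × exp(-Eₐ/RT)
Step 2: Convert Eₐ to J/mol: 62.4 kJ/mol = 62400 J/mol
Step 3: Calculate the exponent: -Eₐ/(RT) = -62400/(8.314 × 288) = -26.06046
Step 4: k = 1.75e+07 × exp(-26.06046)
Step 5: k = 1.75e+07 × 4.80935e-12 = 8.4164e-05 s⁻¹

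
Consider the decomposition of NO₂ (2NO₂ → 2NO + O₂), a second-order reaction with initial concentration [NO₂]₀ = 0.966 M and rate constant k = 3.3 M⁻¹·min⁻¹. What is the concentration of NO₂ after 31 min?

0.009677 M

Step 1: For a second-order reaction: 1/[NO₂] = 1/[NO₂]₀ + kt
Step 2: 1/[NO₂] = 1/0.966 + 3.3 × 31
Step 3: 1/[NO₂] = 1.035 + 102.3 = 103.3
Step 4: [NO₂] = 1/103.3 = 0.009677 M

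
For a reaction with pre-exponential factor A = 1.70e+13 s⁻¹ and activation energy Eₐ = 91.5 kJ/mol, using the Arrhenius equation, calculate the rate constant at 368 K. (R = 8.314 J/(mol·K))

1.75e+00 s⁻¹

Step 1: Use the Arrhenius equation: k = A × exp(-Eₐ/RT)
Step 2: Convert Eₐ to J/mol: 91.5 kJ/mol = 91500 J/mol
Step 3: Calculate the exponent: -Eₐ/(RT) = -91500/(8.314 × 368) = -29.90634
Step 4: k = 1.70e+13 × exp(-29.90634)
Step 5: k = 1.70e+13 × 1.02764e-13 = 1.7470e+00 s⁻¹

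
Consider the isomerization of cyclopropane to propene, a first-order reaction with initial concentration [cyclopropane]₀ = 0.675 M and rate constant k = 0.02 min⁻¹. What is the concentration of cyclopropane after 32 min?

0.3559 M

Step 1: For a first-order reaction: [cyclopropane] = [cyclopropane]₀ × e^(-kt)
Step 2: [cyclopropane] = 0.675 × e^(-0.02 × 32)
Step 3: [cyclopropane] = 0.675 × e^(-0.64)
Step 4: [cyclopropane] = 0.675 × 0.527292 = 0.3559 M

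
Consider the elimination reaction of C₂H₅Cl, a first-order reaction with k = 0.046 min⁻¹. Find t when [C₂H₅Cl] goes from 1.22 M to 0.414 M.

23.49 min

Step 1: For first-order: t = ln([C₂H₅Cl]₀/[C₂H₅Cl])/k
Step 2: t = ln(1.22/0.414)/0.046
Step 3: t = ln(2.947)/0.046
Step 4: t = 1.081/0.046 = 23.49 min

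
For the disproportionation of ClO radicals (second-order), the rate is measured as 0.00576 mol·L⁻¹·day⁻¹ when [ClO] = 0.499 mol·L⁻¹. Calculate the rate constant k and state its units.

0.02313 (mol·L⁻¹)⁻¹·day⁻¹

Step 1: rate = k[ClO]^2, so k = rate / [ClO]^2.
Step 2: k = 0.00576 / (0.499)^2 = 0.00576 / 0.249.
Step 3: k = 0.02313 (mol·L⁻¹)⁻¹·day⁻¹.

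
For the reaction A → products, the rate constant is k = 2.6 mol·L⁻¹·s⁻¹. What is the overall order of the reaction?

zeroth order (0)

Step 1: The units of k for an nth-order reaction are (concentration)^(1-n)·(time)⁻¹.
Step 2: Here k has units mol·L⁻¹·s⁻¹, so the concentration exponent is 1.
Step 3: 1 - n = 1 ⇒ n = 0. The reaction is zeroth order.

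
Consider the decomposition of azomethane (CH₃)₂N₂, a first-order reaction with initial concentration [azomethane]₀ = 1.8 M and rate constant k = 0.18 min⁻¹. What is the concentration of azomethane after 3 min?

1.049 M

Step 1: For a first-order reaction: [azomethane] = [azomethane]₀ × e^(-kt)
Step 2: [azomethane] = 1.8 × e^(-0.18 × 3)
Step 3: [azomethane] = 1.8 × e^(-0.54)
Step 4: [azomethane] = 1.8 × 0.582748 = 1.049 M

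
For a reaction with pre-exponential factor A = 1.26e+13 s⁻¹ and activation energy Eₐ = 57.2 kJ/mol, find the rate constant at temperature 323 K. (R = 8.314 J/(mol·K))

7.08e+03 s⁻¹

Step 1: Use the Arrhenius equation: k = A × exp(-Eₐ/RT)
Step 2: Convert Eₐ to J/mol: 57.2 kJ/mol = 57200 J/mol
Step 3: Calculate the exponent: -Eₐ/(RT) = -57200/(8.314 × 323) = -21.30019
Step 4: k = 1.26e+13 × exp(-21.30019)
Step 5: k = 1.26e+13 × 5.61623e-10 = 7.0764e+03 s⁻¹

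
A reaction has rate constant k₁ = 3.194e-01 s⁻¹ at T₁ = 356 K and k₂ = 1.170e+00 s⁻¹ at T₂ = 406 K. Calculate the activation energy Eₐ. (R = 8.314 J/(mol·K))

31.2 kJ/mol

Step 1: Use the two-temperature Arrhenius form: ln(k₂/k₁) = -Eₐ/R × (1/T₂ - 1/T₁)
Step 2: ln(k₂/k₁) = ln(1.170e+00/3.194e-01) = ln(3.66312) = 1.29831
Step 3: 1/T₂ - 1/T₁ = 1/406 - 1/356 = -3.459346e-04 K⁻¹
Step 4: Eₐ = -R × ln(k₂/k₁) / (1/T₂ - 1/T₁) = -8.314 × 1.29831 / -3.459346e-04
Step 5: Eₐ = 3.1203e+04 J/mol = 31.2 kJ/mol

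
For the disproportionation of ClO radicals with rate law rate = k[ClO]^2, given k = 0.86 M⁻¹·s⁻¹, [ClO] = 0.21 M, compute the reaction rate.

0.03793 M/s

Step 1: Identify the rate law: rate = k[ClO]^2
Step 2: Substitute values: rate = 0.86 × (0.21)^2
Step 3: Calculate: rate = 0.86 × 0.0441 = 0.037926 M/s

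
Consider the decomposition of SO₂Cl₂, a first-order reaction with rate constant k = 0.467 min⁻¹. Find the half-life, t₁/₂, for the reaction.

1.484 min

Step 1: For a first-order reaction, t₁/₂ = ln(2)/k
Step 2: t₁/₂ = ln(2)/0.467
Step 3: t₁/₂ = 0.6931/0.467 = 1.484 min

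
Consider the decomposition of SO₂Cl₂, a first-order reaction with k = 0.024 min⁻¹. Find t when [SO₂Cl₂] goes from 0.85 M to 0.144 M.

73.98 min

Step 1: For first-order: t = ln([SO₂Cl₂]₀/[SO₂Cl₂])/k
Step 2: t = ln(0.85/0.144)/0.024
Step 3: t = ln(5.903)/0.024
Step 4: t = 1.775/0.024 = 73.98 min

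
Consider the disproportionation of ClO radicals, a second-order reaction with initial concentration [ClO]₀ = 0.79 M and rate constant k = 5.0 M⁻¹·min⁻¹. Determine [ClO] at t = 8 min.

0.02423 M

Step 1: For a second-order reaction: 1/[ClO] = 1/[ClO]₀ + kt
Step 2: 1/[ClO] = 1/0.79 + 5.0 × 8
Step 3: 1/[ClO] = 1.266 + 40 = 41.27
Step 4: [ClO] = 1/41.27 = 0.02423 M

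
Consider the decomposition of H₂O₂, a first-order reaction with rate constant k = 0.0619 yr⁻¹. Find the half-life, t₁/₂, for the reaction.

11.2 yr

Step 1: For a first-order reaction, t₁/₂ = ln(2)/k
Step 2: t₁/₂ = ln(2)/0.0619
Step 3: t₁/₂ = 0.6931/0.0619 = 11.2 yr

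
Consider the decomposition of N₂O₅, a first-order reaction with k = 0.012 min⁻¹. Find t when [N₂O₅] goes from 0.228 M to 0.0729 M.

95.02 min

Step 1: For first-order: t = ln([N₂O₅]₀/[N₂O₅])/k
Step 2: t = ln(0.228/0.0729)/0.012
Step 3: t = ln(3.128)/0.012
Step 4: t = 1.14/0.012 = 95.02 min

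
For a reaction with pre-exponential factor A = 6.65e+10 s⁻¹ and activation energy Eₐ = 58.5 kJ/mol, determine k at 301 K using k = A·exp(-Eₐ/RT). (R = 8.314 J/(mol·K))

4.68e+00 s⁻¹

Step 1: Use the Arrhenius equation: k = A × exp(-Eₐ/RT)
Step 2: Convert Eₐ to J/mol: 58.5 kJ/mol = 58500 J/mol
Step 3: Calculate the exponent: -Eₐ/(RT) = -58500/(8.314 × 301) = -23.37649
Step 4: k = 6.65e+10 × exp(-23.37649)
Step 5: k = 6.65e+10 × 7.04238e-11 = 4.6832e+00 s⁻¹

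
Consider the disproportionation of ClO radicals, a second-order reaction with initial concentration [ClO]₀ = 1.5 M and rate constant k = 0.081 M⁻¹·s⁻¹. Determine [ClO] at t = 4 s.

1.009 M

Step 1: For a second-order reaction: 1/[ClO] = 1/[ClO]₀ + kt
Step 2: 1/[ClO] = 1/1.5 + 0.081 × 4
Step 3: 1/[ClO] = 0.6667 + 0.324 = 0.9907
Step 4: [ClO] = 1/0.9907 = 1.009 M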